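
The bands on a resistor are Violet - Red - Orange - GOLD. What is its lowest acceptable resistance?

68400 Ω

Violet → 7 (first significant figure)
Red → 2 (second significant figure)
Orange → ×10^3 multiplier
Gold → ±5% tolerance
72 × 1000 = 72000 Ω
Lowest = 72000 × (1 − 5/100) = 68400 Ω.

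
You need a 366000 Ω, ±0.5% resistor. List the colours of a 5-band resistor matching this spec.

orange, blue, blue, orange, green

366000 Ω = 366 × 10^3.
3 → orange
6 → blue
6 → blue
Multiplier 10^3 → orange.
±0.5% tolerance → green.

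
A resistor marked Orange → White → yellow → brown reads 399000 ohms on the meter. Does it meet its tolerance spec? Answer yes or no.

Orange → 3 (first significant figure)
White → 9 (second significant figure)
Yellow → ×10^4 multiplier
Brown → ±1% tolerance
39 × 10000 = 390000 Ω
Allowed range: 386100 Ω to 393900 Ω.
399000 ohms lies outside that range.

no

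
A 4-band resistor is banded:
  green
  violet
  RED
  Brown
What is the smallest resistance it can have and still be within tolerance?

Green → 5 (first significant figure)
Violet → 7 (second significant figure)
Red → ×10^2 multiplier
Brown → ±1% tolerance
57 × 100 = 5700 Ω
Smallest = 5700 × (1 − 1/100) = 5643 Ω.

5643 Ω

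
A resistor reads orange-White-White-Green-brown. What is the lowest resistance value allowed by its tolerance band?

39501000 Ω

Orange → 3 (first significant figure)
White → 9 (second significant figure)
White → 9 (third significant figure)
Green → ×10^5 multiplier
Brown → ±1% tolerance
399 × 100000 = 39900000 Ω
Lowest = 39900000 × (1 − 1/100) = 39501000 Ω.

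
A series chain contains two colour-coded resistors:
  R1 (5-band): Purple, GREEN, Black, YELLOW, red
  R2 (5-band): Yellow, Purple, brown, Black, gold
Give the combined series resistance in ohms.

7500471 Ω

R1: violet, green, black → 750; yellow ×10^4 → 7500000 Ω.
R2: yellow, violet, brown → 471; black ×1 → 471 Ω.
Series: 7500000 + 471 = 7500471 Ω.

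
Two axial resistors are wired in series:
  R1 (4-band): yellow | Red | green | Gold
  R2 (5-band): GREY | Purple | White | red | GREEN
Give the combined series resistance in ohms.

4287900 Ω

R1: yellow, red → 42; green ×10^5 → 4200000 Ω.
R2: grey, violet, white → 879; red ×10^2 → 87900 Ω.
Series: 4200000 + 87900 = 4287900 Ω.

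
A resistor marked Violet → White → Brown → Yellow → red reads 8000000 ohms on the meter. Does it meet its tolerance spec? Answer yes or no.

yes

Violet → 7 (first significant figure)
White → 9 (second significant figure)
Brown → 1 (third significant figure)
Yellow → ×10^4 multiplier
Red → ±2% tolerance
791 × 10000 = 7910000 Ω
Allowed range: 7751800 Ω to 8068200 Ω.
8000000 ohms lies inside that range.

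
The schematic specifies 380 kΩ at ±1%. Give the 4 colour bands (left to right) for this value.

orange, grey, yellow, brown

380000 Ω = 38 × 10^4.
3 → orange
8 → grey
Multiplier 10^4 → yellow.
±1% tolerance → brown.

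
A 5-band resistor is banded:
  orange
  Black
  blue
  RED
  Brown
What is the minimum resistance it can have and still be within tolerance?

Orange → 3 (first significant figure)
Black → 0 (second significant figure)
Blue → 6 (third significant figure)
Red → ×10^2 multiplier
Brown → ±1% tolerance
306 × 100 = 30600 Ω
Minimum = 30600 × (1 − 1/100) = 30294 Ω.

30294 Ω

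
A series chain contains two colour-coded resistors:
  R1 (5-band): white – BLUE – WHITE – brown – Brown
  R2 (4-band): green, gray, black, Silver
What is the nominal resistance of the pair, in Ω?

R1: white, blue, white → 969; brown ×10 → 9690 Ω.
R2: green, grey → 58; black ×1 → 58 Ω.
Series: 9690 + 58 = 9748 Ω.

9748 Ω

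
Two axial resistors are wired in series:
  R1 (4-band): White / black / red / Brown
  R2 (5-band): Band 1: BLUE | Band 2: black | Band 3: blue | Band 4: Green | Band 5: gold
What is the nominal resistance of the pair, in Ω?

60609000 Ω

R1: white, black → 90; red ×10^2 → 9000 Ω.
R2: blue, black, blue → 606; green ×10^5 → 60600000 Ω.
Series: 9000 + 60600000 = 60609000 Ω.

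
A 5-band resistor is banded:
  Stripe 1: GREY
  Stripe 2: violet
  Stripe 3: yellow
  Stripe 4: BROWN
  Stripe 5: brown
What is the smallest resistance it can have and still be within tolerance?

Grey → 8 (first significant figure)
Violet → 7 (second significant figure)
Yellow → 4 (third significant figure)
Brown → ×10 multiplier
Brown → ±1% tolerance
874 × 10 = 8740 Ω
Smallest = 8740 × (1 − 1/100) = 8652.6 Ω.

8652.6 Ω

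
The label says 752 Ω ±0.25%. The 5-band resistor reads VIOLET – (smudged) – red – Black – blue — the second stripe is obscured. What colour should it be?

green

752 Ω = 752 × 10^0.
The second band gives digit 5 of the significand, and 5 is green.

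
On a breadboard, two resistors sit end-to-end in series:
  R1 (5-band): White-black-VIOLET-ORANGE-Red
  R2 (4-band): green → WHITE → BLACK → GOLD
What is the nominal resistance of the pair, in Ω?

R1: white, black, violet → 907; orange ×10^3 → 907000 Ω.
R2: green, white → 59; black ×1 → 59 Ω.
Series: 907000 + 59 = 907059 Ω.

907059 Ω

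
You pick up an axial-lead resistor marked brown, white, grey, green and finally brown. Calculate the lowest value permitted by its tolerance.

Brown → 1 (first significant figure)
White → 9 (second significant figure)
Grey → 8 (third significant figure)
Green → ×10^5 multiplier
Brown → ±1% tolerance
198 × 100000 = 19800000 Ω
Lowest = 19800000 × (1 − 1/100) = 19602000 Ω.

19602000 Ω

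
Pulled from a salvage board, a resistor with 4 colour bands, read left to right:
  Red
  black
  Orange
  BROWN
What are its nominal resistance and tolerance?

Red → 2 (first significant figure)
Black → 0 (second significant figure)
Orange → ×10^3 multiplier
Brown → ±1% tolerance
20 × 1000 = 20000 Ω

20000 Ω ±1%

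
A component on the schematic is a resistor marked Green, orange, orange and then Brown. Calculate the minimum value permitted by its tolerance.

Green → 5 (first significant figure)
Orange → 3 (second significant figure)
Orange → ×10^3 multiplier
Brown → ±1% tolerance
53 × 1000 = 53000 Ω
Minimum = 53000 × (1 − 1/100) = 52470 Ω.

52470 Ω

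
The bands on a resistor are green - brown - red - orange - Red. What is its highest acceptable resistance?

Green → 5 (first significant figure)
Brown → 1 (second significant figure)
Red → 2 (third significant figure)
Orange → ×10^3 multiplier
Red → ±2% tolerance
512 × 1000 = 512000 Ω
Highest = 512000 × (1 + 2/100) = 522240 Ω.

522240 Ω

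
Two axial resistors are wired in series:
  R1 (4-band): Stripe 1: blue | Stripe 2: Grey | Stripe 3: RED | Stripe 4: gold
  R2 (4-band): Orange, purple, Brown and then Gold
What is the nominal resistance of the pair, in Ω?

7170 Ω

R1: blue, grey → 68; red ×10^2 → 6800 Ω.
R2: orange, violet → 37; brown ×10 → 370 Ω.
Series: 6800 + 370 = 7170 Ω.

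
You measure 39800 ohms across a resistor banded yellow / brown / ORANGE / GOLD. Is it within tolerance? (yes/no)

Yellow → 4 (first significant figure)
Brown → 1 (second significant figure)
Orange → ×10^3 multiplier
Gold → ±5% tolerance
41 × 1000 = 41000 Ω
Allowed range: 38950 Ω to 43050 Ω.
39800 ohms lies inside that range.

yes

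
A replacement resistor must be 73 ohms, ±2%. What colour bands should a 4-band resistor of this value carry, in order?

73 Ω = 73 × 10^0.
7 → violet
3 → orange
Multiplier 10^0 → black.
±2% tolerance → red.

violet, orange, black, red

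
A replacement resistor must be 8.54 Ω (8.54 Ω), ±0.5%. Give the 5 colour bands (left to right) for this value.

8.54 Ω = 854 × 10^-2.
8 → grey
5 → green
4 → yellow
Multiplier 10^-2 → silver.
±0.5% tolerance → green.

grey, green, yellow, silver, green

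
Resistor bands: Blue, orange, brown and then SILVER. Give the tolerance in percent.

±10%

The last band, silver, is the tolerance band.
Silver corresponds to ±10%.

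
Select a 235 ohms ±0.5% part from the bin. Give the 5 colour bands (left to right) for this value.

235 Ω = 235 × 10^0.
2 → red
3 → orange
5 → green
Multiplier 10^0 → black.
±0.5% tolerance → green.

red, orange, green, black, green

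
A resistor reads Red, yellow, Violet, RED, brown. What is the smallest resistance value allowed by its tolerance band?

24453 Ω

Red → 2 (first significant figure)
Yellow → 4 (second significant figure)
Violet → 7 (third significant figure)
Red → ×10^2 multiplier
Brown → ±1% tolerance
247 × 100 = 24700 Ω
Smallest = 24700 × (1 − 1/100) = 24453 Ω.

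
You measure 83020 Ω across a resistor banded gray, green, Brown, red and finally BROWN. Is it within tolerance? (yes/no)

no

Grey → 8 (first significant figure)
Green → 5 (second significant figure)
Brown → 1 (third significant figure)
Red → ×10^2 multiplier
Brown → ±1% tolerance
851 × 100 = 85100 Ω
Allowed range: 84249 Ω to 85951 Ω.
83020 Ω lies outside that range.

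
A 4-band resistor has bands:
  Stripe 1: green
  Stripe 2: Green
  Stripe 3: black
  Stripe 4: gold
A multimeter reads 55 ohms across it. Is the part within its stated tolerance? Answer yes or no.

Green → 5 (first significant figure)
Green → 5 (second significant figure)
Black → ×1 multiplier
Gold → ±5% tolerance
55 × 1 = 55 Ω
Allowed range: 52.25 Ω to 57.75 Ω.
55 ohms lies inside that range.

yes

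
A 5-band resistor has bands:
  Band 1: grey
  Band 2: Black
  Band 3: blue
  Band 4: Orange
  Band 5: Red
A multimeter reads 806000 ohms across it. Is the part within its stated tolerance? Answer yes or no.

yes

Grey → 8 (first significant figure)
Black → 0 (second significant figure)
Blue → 6 (third significant figure)
Orange → ×10^3 multiplier
Red → ±2% tolerance
806 × 1000 = 806000 Ω
Allowed range: 789880 Ω to 822120 Ω.
806000 ohms lies inside that range.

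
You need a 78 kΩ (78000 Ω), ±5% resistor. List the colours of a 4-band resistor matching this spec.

violet, grey, orange, gold

78000 Ω = 78 × 10^3.
7 → violet
8 → grey
Multiplier 10^3 → orange.
±5% tolerance → gold.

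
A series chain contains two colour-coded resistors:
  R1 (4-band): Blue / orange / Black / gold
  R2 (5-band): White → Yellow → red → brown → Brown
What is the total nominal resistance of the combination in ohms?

9483 Ω

R1: blue, orange → 63; black ×1 → 63 Ω.
R2: white, yellow, red → 942; brown ×10 → 9420 Ω.
Series: 63 + 9420 = 9483 Ω.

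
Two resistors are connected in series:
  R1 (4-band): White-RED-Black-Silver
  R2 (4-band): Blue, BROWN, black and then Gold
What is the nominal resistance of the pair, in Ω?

153 Ω

R1: white, red → 92; black ×1 → 92 Ω.
R2: blue, brown → 61; black ×1 → 61 Ω.
Series: 92 + 61 = 153 Ω.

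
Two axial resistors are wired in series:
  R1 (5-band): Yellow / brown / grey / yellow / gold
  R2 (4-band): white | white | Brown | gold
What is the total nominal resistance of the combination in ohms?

R1: yellow, brown, grey → 418; yellow ×10^4 → 4180000 Ω.
R2: white, white → 99; brown ×10 → 990 Ω.
Series: 4180000 + 990 = 4180990 Ω.

4180990 Ω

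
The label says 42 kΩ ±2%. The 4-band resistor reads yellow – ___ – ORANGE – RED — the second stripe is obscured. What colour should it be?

red

42000 Ω = 42 × 10^3.
The second band gives digit 2 of the significand, and 2 is red.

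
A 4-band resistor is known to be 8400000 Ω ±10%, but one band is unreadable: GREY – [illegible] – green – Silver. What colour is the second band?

yellow

8400000 Ω = 84 × 10^5.
The second band gives digit 4 of the significand, and 4 is yellow.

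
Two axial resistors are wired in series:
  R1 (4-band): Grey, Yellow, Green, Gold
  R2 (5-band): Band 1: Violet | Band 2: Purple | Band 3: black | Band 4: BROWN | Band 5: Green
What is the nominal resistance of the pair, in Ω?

8407700 Ω

R1: grey, yellow → 84; green ×10^5 → 8400000 Ω.
R2: violet, violet, black → 770; brown ×10 → 7700 Ω.
Series: 8400000 + 7700 = 8407700 Ω.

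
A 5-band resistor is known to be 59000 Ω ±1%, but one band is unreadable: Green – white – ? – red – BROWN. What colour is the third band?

59000 Ω = 590 × 10^2.
The third band gives digit 0 of the significand, and 0 is black.

black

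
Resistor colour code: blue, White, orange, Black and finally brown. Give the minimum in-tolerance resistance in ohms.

Blue → 6 (first significant figure)
White → 9 (second significant figure)
Orange → 3 (third significant figure)
Black → ×1 multiplier
Brown → ±1% tolerance
693 × 1 = 693 Ω
Minimum = 693 × (1 − 1/100) = 686.07 Ω.

686.07 Ω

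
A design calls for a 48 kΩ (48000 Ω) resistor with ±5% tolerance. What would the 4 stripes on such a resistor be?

yellow, grey, orange, gold

48000 Ω = 48 × 10^3.
4 → yellow
8 → grey
Multiplier 10^3 → orange.
±5% tolerance → gold.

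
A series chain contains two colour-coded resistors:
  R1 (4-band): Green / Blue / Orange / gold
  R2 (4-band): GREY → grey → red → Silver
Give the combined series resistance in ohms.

R1: green, blue → 56; orange ×10^3 → 56000 Ω.
R2: grey, grey → 88; red ×10^2 → 8800 Ω.
Series: 56000 + 8800 = 64800 Ω.

64800 Ω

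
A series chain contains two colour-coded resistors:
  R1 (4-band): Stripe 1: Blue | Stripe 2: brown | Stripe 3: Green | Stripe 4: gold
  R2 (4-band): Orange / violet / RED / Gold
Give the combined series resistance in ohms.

6103700 Ω

R1: blue, brown → 61; green ×10^5 → 6100000 Ω.
R2: orange, violet → 37; red ×10^2 → 3700 Ω.
Series: 6100000 + 3700 = 6103700 Ω.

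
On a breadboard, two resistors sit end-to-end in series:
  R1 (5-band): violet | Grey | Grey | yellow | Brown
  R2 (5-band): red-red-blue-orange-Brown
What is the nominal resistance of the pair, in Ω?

8106000 Ω

R1: violet, grey, grey → 788; yellow ×10^4 → 7880000 Ω.
R2: red, red, blue → 226; orange ×10^3 → 226000 Ω.
Series: 7880000 + 226000 = 8106000 Ω.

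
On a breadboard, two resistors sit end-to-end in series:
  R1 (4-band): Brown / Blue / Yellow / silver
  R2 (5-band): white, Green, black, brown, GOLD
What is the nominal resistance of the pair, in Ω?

169500 Ω

R1: brown, blue → 16; yellow ×10^4 → 160000 Ω.
R2: white, green, black → 950; brown ×10 → 9500 Ω.
Series: 160000 + 9500 = 169500 Ω.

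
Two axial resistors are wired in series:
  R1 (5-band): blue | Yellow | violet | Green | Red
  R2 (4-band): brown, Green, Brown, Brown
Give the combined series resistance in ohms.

R1: blue, yellow, violet → 647; green ×10^5 → 64700000 Ω.
R2: brown, green → 15; brown ×10 → 150 Ω.
Series: 64700000 + 150 = 64700150 Ω.

64700150 Ω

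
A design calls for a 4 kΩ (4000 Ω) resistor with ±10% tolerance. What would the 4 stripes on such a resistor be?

yellow, black, red, silver

4000 Ω = 40 × 10^2.
4 → yellow
0 → black
Multiplier 10^2 → red.
±10% tolerance → silver.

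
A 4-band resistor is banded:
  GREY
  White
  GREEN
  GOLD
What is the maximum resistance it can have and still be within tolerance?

9345000 Ω

Grey → 8 (first significant figure)
White → 9 (second significant figure)
Green → ×10^5 multiplier
Gold → ±5% tolerance
89 × 100000 = 8900000 Ω
Maximum = 8900000 × (1 + 5/100) = 9345000 Ω.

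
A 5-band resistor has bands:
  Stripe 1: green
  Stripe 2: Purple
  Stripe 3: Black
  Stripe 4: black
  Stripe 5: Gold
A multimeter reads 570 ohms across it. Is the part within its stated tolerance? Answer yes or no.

yes

Green → 5 (first significant figure)
Violet → 7 (second significant figure)
Black → 0 (third significant figure)
Black → ×1 multiplier
Gold → ±5% tolerance
570 × 1 = 570 Ω
Allowed range: 541.5 Ω to 598.5 Ω.
570 ohms lies inside that range.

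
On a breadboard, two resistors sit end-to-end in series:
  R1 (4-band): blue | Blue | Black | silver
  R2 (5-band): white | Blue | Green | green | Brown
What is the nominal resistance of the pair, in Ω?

96500066 Ω

R1: blue, blue → 66; black ×1 → 66 Ω.
R2: white, blue, green → 965; green ×10^5 → 96500000 Ω.
Series: 66 + 96500000 = 96500066 Ω.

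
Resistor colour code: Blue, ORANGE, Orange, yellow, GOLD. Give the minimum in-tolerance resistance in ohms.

6013500 Ω

Blue → 6 (first significant figure)
Orange → 3 (second significant figure)
Orange → 3 (third significant figure)
Yellow → ×10^4 multiplier
Gold → ±5% tolerance
633 × 10000 = 6330000 Ω
Minimum = 6330000 × (1 − 5/100) = 6013500 Ω.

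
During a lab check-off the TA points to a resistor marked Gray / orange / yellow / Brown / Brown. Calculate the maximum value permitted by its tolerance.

8423.4 Ω

Grey → 8 (first significant figure)
Orange → 3 (second significant figure)
Yellow → 4 (third significant figure)
Brown → ×10 multiplier
Brown → ±1% tolerance
834 × 10 = 8340 Ω
Maximum = 8340 × (1 + 1/100) = 8423.4 Ω.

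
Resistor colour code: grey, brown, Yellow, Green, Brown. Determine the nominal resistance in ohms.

Grey → 8 (first significant figure)
Brown → 1 (second significant figure)
Yellow → 4 (third significant figure)
Green → ×10^5 multiplier
814 × 100000 = 81400000 Ω

81400000 Ω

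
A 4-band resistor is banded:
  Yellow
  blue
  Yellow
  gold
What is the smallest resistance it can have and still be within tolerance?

Yellow → 4 (first significant figure)
Blue → 6 (second significant figure)
Yellow → ×10^4 multiplier
Gold → ±5% tolerance
46 × 10000 = 460000 Ω
Smallest = 460000 × (1 − 5/100) = 437000 Ω.

437000 Ω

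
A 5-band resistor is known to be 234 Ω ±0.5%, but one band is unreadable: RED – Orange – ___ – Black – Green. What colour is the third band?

234 Ω = 234 × 10^0.
The third band gives digit 4 of the significand, and 4 is yellow.

yellow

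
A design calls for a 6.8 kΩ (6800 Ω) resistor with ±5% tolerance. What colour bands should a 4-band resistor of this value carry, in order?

6800 Ω = 68 × 10^2.
6 → blue
8 → grey
Multiplier 10^2 → red.
±5% tolerance → gold.

blue, grey, red, gold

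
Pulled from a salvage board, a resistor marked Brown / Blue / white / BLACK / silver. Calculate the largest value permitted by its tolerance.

185.9 Ω

Brown → 1 (first significant figure)
Blue → 6 (second significant figure)
White → 9 (third significant figure)
Black → ×1 multiplier
Silver → ±10% tolerance
169 × 1 = 169 Ω
Largest = 169 × (1 + 10/100) = 185.9 Ω.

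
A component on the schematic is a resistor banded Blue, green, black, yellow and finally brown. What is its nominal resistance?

6500000 Ω

Blue → 6 (first significant figure)
Green → 5 (second significant figure)
Black → 0 (third significant figure)
Yellow → ×10^4 multiplier
650 × 10000 = 6500000 Ω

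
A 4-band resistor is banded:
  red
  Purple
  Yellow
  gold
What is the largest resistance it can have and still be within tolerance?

283500 Ω

Red → 2 (first significant figure)
Violet → 7 (second significant figure)
Yellow → ×10^4 multiplier
Gold → ±5% tolerance
27 × 10000 = 270000 Ω
Largest = 270000 × (1 + 5/100) = 283500 Ω.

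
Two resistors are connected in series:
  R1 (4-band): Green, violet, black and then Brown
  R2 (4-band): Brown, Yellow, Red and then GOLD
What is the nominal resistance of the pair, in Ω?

1457 Ω

R1: green, violet → 57; black ×1 → 57 Ω.
R2: brown, yellow → 14; red ×10^2 → 1400 Ω.
Series: 57 + 1400 = 1457 Ω.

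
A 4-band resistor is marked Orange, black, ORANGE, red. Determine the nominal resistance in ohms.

Orange → 3 (first significant figure)
Black → 0 (second significant figure)
Orange → ×10^3 multiplier
30 × 1000 = 30000 Ω

30000 Ω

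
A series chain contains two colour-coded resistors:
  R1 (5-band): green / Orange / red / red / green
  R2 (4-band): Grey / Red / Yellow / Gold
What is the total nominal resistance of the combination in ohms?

R1: green, orange, red → 532; red ×10^2 → 53200 Ω.
R2: grey, red → 82; yellow ×10^4 → 820000 Ω.
Series: 53200 + 820000 = 873200 Ω.

873200 Ω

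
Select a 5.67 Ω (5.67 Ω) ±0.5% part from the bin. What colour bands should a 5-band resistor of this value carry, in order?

green, blue, violet, silver, green

5.67 Ω = 567 × 10^-2.
5 → green
6 → blue
7 → violet
Multiplier 10^-2 → silver.
±0.5% tolerance → green.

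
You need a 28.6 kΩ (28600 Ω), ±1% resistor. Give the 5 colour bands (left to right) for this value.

red, grey, blue, red, brown

28600 Ω = 286 × 10^2.
2 → red
8 → grey
6 → blue
Multiplier 10^2 → red.
±1% tolerance → brown.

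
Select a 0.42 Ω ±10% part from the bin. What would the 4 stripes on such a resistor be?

yellow, red, silver, silver

0.42 Ω = 42 × 10^-2.
4 → yellow
2 → red
Multiplier 10^-2 → silver.
±10% tolerance → silver.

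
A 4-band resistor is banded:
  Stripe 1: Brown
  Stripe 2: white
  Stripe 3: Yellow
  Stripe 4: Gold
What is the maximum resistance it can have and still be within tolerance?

Brown → 1 (first significant figure)
White → 9 (second significant figure)
Yellow → ×10^4 multiplier
Gold → ±5% tolerance
19 × 10000 = 190000 Ω
Maximum = 190000 × (1 + 5/100) = 199500 Ω.

199500 Ω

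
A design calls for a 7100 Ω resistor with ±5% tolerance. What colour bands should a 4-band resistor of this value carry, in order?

violet, brown, red, gold

7100 Ω = 71 × 10^2.
7 → violet
1 → brown
Multiplier 10^2 → red.
±5% tolerance → gold.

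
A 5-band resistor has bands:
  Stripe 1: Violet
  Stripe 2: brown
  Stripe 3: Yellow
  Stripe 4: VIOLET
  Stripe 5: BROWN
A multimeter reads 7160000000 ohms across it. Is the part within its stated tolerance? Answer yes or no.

yes

Violet → 7 (first significant figure)
Brown → 1 (second significant figure)
Yellow → 4 (third significant figure)
Violet → ×10^7 multiplier
Brown → ±1% tolerance
714 × 10000000 = 7140000000 Ω
Allowed range: 7068600000 Ω to 7211400000 Ω.
7160000000 ohms lies inside that range.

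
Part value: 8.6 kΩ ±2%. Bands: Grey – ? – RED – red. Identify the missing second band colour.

blue

8600 Ω = 86 × 10^2.
The second band gives digit 6 of the significand, and 6 is blue.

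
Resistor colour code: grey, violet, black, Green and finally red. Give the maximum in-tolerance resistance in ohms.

Grey → 8 (first significant figure)
Violet → 7 (second significant figure)
Black → 0 (third significant figure)
Green → ×10^5 multiplier
Red → ±2% tolerance
870 × 100000 = 87000000 Ω
Maximum = 87000000 × (1 + 2/100) = 88740000 Ω.

88740000 Ω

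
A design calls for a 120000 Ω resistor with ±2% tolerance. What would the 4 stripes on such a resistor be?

120000 Ω = 12 × 10^4.
1 → brown
2 → red
Multiplier 10^4 → yellow.
±2% tolerance → red.

brown, red, yellow, red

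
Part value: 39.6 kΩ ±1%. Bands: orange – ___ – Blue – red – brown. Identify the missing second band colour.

white

39600 Ω = 396 × 10^2.
The second band gives digit 9 of the significand, and 9 is white.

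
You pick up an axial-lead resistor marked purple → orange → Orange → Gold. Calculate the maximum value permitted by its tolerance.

Violet → 7 (first significant figure)
Orange → 3 (second significant figure)
Orange → ×10^3 multiplier
Gold → ±5% tolerance
73 × 1000 = 73000 Ω
Maximum = 73000 × (1 + 5/100) = 76650 Ω.

76650 Ω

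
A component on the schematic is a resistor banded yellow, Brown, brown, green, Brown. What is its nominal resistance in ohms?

41100000 Ω

Yellow → 4 (first significant figure)
Brown → 1 (second significant figure)
Brown → 1 (third significant figure)
Green → ×10^5 multiplier
411 × 100000 = 41100000 Ω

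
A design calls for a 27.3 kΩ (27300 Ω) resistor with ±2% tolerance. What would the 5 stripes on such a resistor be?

red, violet, orange, red, red

27300 Ω = 273 × 10^2.
2 → red
7 → violet
3 → orange
Multiplier 10^2 → red.
±2% tolerance → red.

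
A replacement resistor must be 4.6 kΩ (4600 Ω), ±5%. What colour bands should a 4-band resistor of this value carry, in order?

4600 Ω = 46 × 10^2.
4 → yellow
6 → blue
Multiplier 10^2 → red.
±5% tolerance → gold.

yellow, blue, red, gold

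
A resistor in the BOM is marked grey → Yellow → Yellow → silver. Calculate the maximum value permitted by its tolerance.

Grey → 8 (first significant figure)
Yellow → 4 (second significant figure)
Yellow → ×10^4 multiplier
Silver → ±10% tolerance
84 × 10000 = 840000 Ω
Maximum = 840000 × (1 + 10/100) = 924000 Ω.

924000 Ω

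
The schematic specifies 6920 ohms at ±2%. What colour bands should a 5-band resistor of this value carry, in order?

blue, white, red, brown, red

6920 Ω = 692 × 10^1.
6 → blue
9 → white
2 → red
Multiplier 10^1 → brown.
±2% tolerance → red.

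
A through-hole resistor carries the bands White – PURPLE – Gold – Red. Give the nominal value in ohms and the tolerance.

White → 9 (first significant figure)
Violet → 7 (second significant figure)
Gold → ×0.1 multiplier
Red → ±2% tolerance
97 × 0.1 = 9.7 Ω

9.7 Ω ±2%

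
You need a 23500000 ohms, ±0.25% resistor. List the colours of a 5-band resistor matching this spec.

23500000 Ω = 235 × 10^5.
2 → red
3 → orange
5 → green
Multiplier 10^5 → green.
±0.25% tolerance → blue.

red, orange, green, green, blue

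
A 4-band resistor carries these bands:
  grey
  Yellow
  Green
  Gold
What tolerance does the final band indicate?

±5%

The last band, gold, is the tolerance band.
Gold corresponds to ±5%.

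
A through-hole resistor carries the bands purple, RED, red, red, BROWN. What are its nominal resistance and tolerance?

72200 Ω ±1%

Violet → 7 (first significant figure)
Red → 2 (second significant figure)
Red → 2 (third significant figure)
Red → ×10^2 multiplier
Brown → ±1% tolerance
722 × 100 = 72200 Ω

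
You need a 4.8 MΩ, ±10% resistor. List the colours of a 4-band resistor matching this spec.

4800000 Ω = 48 × 10^5.
4 → yellow
8 → grey
Multiplier 10^5 → green.
±10% tolerance → silver.

yellow, grey, green, silver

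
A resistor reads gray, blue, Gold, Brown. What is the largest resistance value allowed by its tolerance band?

Grey → 8 (first significant figure)
Blue → 6 (second significant figure)
Gold → ×0.1 multiplier
Brown → ±1% tolerance
86 × 0.1 = 8.6 Ω
Largest = 8.6 × (1 + 1/100) = 8.686 Ω.

8.686 Ω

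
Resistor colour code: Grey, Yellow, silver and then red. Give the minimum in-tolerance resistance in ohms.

Grey → 8 (first significant figure)
Yellow → 4 (second significant figure)
Silver → ×0.01 multiplier
Red → ±2% tolerance
84 × 0.01 = 0.84 Ω
Minimum = 0.84 × (1 − 2/100) = 0.8232 Ω.

0.8232 Ω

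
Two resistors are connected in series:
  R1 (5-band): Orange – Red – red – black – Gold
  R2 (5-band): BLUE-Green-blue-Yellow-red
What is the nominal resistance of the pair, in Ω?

6560322 Ω

R1: orange, red, red → 322; black ×1 → 322 Ω.
R2: blue, green, blue → 656; yellow ×10^4 → 6560000 Ω.
Series: 322 + 6560000 = 6560322 Ω.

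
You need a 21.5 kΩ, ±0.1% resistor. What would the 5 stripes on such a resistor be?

red, brown, green, red, violet

21500 Ω = 215 × 10^2.
2 → red
1 → brown
5 → green
Multiplier 10^2 → red.
±0.1% tolerance → violet.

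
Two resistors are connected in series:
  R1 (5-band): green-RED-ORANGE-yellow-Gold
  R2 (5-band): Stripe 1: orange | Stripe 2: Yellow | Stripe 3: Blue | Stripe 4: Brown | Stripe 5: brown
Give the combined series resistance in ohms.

R1: green, red, orange → 523; yellow ×10^4 → 5230000 Ω.
R2: orange, yellow, blue → 346; brown ×10 → 3460 Ω.
Series: 5230000 + 3460 = 5233460 Ω.

5233460 Ω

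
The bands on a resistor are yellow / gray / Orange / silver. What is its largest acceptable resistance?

52800 Ω

Yellow → 4 (first significant figure)
Grey → 8 (second significant figure)
Orange → ×10^3 multiplier
Silver → ±10% tolerance
48 × 1000 = 48000 Ω
Largest = 48000 × (1 + 10/100) = 52800 Ω.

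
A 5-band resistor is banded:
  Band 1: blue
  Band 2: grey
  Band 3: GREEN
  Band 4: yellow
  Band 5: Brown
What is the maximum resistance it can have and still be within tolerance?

6918500 Ω

Blue → 6 (first significant figure)
Grey → 8 (second significant figure)
Green → 5 (third significant figure)
Yellow → ×10^4 multiplier
Brown → ±1% tolerance
685 × 10000 = 6850000 Ω
Maximum = 6850000 × (1 + 1/100) = 6918500 Ω.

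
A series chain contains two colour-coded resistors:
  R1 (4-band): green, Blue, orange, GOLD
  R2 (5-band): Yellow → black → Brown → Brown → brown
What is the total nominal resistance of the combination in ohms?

R1: green, blue → 56; orange ×10^3 → 56000 Ω.
R2: yellow, black, brown → 401; brown ×10 → 4010 Ω.
Series: 56000 + 4010 = 60010 Ω.

60010 Ω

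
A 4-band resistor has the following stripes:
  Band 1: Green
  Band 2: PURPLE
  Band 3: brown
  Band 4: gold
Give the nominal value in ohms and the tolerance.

570 Ω ±5%

Green → 5 (first significant figure)
Violet → 7 (second significant figure)
Brown → ×10 multiplier
Gold → ±5% tolerance
57 × 10 = 570 Ω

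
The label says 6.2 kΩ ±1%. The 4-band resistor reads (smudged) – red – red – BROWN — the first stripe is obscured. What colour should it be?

6200 Ω = 62 × 10^2.
The first band gives digit 6 of the significand, and 6 is blue.

blue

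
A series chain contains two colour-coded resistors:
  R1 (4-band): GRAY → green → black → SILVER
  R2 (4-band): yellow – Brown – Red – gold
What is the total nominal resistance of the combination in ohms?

4185 Ω

R1: grey, green → 85; black ×1 → 85 Ω.
R2: yellow, brown → 41; red ×10^2 → 4100 Ω.
Series: 85 + 4100 = 4185 Ω.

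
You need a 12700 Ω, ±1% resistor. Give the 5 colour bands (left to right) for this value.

brown, red, violet, red, brown

12700 Ω = 127 × 10^2.
1 → brown
2 → red
7 → violet
Multiplier 10^2 → red.
±1% tolerance → brown.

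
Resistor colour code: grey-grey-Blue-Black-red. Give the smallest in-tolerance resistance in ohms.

868.28 Ω

Grey → 8 (first significant figure)
Grey → 8 (second significant figure)
Blue → 6 (third significant figure)
Black → ×1 multiplier
Red → ±2% tolerance
886 × 1 = 886 Ω
Smallest = 886 × (1 − 2/100) = 868.28 Ω.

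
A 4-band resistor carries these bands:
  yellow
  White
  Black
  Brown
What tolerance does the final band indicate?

The last band, brown, is the tolerance band.
Brown corresponds to ±1%.

±1%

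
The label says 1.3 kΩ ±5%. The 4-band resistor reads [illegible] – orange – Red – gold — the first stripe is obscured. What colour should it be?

brown

1300 Ω = 13 × 10^2.
The first band gives digit 1 of the significand, and 1 is brown.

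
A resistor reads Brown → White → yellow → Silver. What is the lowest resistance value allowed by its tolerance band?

Brown → 1 (first significant figure)
White → 9 (second significant figure)
Yellow → ×10^4 multiplier
Silver → ±10% tolerance
19 × 10000 = 190000 Ω
Lowest = 190000 × (1 − 10/100) = 171000 Ω.

171000 Ω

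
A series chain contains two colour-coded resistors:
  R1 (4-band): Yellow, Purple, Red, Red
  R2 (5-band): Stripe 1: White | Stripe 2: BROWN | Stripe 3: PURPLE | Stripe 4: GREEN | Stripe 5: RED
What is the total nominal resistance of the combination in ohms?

91704700 Ω

R1: yellow, violet → 47; red ×10^2 → 4700 Ω.
R2: white, brown, violet → 917; green ×10^5 → 91700000 Ω.
Series: 4700 + 91700000 = 91704700 Ω.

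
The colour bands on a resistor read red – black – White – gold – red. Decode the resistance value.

Red → 2 (first significant figure)
Black → 0 (second significant figure)
White → 9 (third significant figure)
Gold → ×0.1 multiplier
209 × 0.1 = 20.9 Ω

20.9 Ω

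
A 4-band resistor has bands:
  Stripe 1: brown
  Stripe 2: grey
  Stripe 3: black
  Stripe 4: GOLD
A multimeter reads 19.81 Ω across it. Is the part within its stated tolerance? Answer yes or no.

no

Brown → 1 (first significant figure)
Grey → 8 (second significant figure)
Black → ×1 multiplier
Gold → ±5% tolerance
18 × 1 = 18 Ω
Allowed range: 17.1 Ω to 18.9 Ω.
19.81 Ω lies outside that range.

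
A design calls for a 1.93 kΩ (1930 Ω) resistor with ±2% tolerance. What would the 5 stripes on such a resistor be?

1930 Ω = 193 × 10^1.
1 → brown
9 → white
3 → orange
Multiplier 10^1 → brown.
±2% tolerance → red.

brown, white, orange, brown, red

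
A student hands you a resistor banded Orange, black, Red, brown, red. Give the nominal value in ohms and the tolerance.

3020 Ω ±2%

Orange → 3 (first significant figure)
Black → 0 (second significant figure)
Red → 2 (third significant figure)
Brown → ×10 multiplier
Red → ±2% tolerance
302 × 10 = 3020 Ω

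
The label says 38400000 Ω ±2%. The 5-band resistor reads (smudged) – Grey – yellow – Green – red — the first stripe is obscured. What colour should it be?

38400000 Ω = 384 × 10^5.
The first band gives digit 3 of the significand, and 3 is orange.

orange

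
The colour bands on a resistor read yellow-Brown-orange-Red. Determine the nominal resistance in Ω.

Yellow → 4 (first significant figure)
Brown → 1 (second significant figure)
Orange → ×10^3 multiplier
41 × 1000 = 41000 Ω

41000 Ω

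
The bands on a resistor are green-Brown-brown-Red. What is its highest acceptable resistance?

520.2 Ω

Green → 5 (first significant figure)
Brown → 1 (second significant figure)
Brown → ×10 multiplier
Red → ±2% tolerance
51 × 10 = 510 Ω
Highest = 510 × (1 + 2/100) = 520.2 Ω.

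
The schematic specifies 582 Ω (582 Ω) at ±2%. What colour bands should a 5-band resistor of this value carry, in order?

582 Ω = 582 × 10^0.
5 → green
8 → grey
2 → red
Multiplier 10^0 → black.
±2% tolerance → red.

green, grey, red, black, red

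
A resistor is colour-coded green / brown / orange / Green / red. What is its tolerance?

±2%

The last band, red, is the tolerance band.
Red corresponds to ±2%.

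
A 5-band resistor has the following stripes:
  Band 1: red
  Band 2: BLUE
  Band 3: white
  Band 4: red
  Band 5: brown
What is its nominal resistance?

26900 Ω

Red → 2 (first significant figure)
Blue → 6 (second significant figure)
White → 9 (third significant figure)
Red → ×10^2 multiplier
269 × 100 = 26900 Ω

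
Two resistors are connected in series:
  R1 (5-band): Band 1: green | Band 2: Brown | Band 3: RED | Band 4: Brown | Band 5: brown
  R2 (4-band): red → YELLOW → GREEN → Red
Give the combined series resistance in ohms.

2405120 Ω

R1: green, brown, red → 512; brown ×10 → 5120 Ω.
R2: red, yellow → 24; green ×10^5 → 2400000 Ω.
Series: 5120 + 2400000 = 2405120 Ω.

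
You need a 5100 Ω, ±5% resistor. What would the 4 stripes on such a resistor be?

5100 Ω = 51 × 10^2.
5 → green
1 → brown
Multiplier 10^2 → red.
±5% tolerance → gold.

green, brown, red, gold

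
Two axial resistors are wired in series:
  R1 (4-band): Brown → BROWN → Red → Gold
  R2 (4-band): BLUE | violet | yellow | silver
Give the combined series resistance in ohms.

671100 Ω

R1: brown, brown → 11; red ×10^2 → 1100 Ω.
R2: blue, violet → 67; yellow ×10^4 → 670000 Ω.
Series: 1100 + 670000 = 671100 Ω.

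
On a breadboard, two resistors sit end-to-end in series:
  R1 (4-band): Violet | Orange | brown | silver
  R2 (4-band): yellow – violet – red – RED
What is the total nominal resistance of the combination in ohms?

5430 Ω

R1: violet, orange → 73; brown ×10 → 730 Ω.
R2: yellow, violet → 47; red ×10^2 → 4700 Ω.
Series: 730 + 4700 = 5430 Ω.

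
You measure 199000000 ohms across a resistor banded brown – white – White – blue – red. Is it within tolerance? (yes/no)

yes

Brown → 1 (first significant figure)
White → 9 (second significant figure)
White → 9 (third significant figure)
Blue → ×10^6 multiplier
Red → ±2% tolerance
199 × 1000000 = 199000000 Ω
Allowed range: 195020000 Ω to 202980000 Ω.
199000000 ohms lies inside that range.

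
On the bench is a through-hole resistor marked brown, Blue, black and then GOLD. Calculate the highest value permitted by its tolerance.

16.8 Ω

Brown → 1 (first significant figure)
Blue → 6 (second significant figure)
Black → ×1 multiplier
Gold → ±5% tolerance
16 × 1 = 16 Ω
Highest = 16 × (1 + 5/100) = 16.8 Ω.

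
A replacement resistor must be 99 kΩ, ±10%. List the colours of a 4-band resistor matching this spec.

white, white, orange, silver

99000 Ω = 99 × 10^3.
9 → white
9 → white
Multiplier 10^3 → orange.
±10% tolerance → silver.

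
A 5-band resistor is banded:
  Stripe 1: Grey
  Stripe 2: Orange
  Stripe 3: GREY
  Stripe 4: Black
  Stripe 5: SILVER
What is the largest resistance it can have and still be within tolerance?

921.8 Ω

Grey → 8 (first significant figure)
Orange → 3 (second significant figure)
Grey → 8 (third significant figure)
Black → ×1 multiplier
Silver → ±10% tolerance
838 × 1 = 838 Ω
Largest = 838 × (1 + 10/100) = 921.8 Ω.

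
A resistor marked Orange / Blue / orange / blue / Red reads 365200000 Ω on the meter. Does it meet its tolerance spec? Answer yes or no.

yes

Orange → 3 (first significant figure)
Blue → 6 (second significant figure)
Orange → 3 (third significant figure)
Blue → ×10^6 multiplier
Red → ±2% tolerance
363 × 1000000 = 363000000 Ω
Allowed range: 355740000 Ω to 370260000 Ω.
365200000 Ω lies inside that range.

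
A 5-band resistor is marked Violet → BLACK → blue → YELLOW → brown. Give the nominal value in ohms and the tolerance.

7060000 Ω ±1%

Violet → 7 (first significant figure)
Black → 0 (second significant figure)
Blue → 6 (third significant figure)
Yellow → ×10^4 multiplier
Brown → ±1% tolerance
706 × 10000 = 7060000 Ω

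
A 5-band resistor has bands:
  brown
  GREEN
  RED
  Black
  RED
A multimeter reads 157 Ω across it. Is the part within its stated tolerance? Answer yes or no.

no

Brown → 1 (first significant figure)
Green → 5 (second significant figure)
Red → 2 (third significant figure)
Black → ×1 multiplier
Red → ±2% tolerance
152 × 1 = 152 Ω
Allowed range: 148.96 Ω to 155.04 Ω.
157 Ω lies outside that range.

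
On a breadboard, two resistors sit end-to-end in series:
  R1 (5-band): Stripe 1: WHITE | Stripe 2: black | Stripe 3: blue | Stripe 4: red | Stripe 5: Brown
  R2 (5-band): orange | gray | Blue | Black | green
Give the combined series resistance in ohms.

R1: white, black, blue → 906; red ×10^2 → 90600 Ω.
R2: orange, grey, blue → 386; black ×1 → 386 Ω.
Series: 90600 + 386 = 90986 Ω.

90986 Ω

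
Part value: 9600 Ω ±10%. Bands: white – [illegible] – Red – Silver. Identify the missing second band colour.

9600 Ω = 96 × 10^2.
The second band gives digit 6 of the significand, and 6 is blue.

blue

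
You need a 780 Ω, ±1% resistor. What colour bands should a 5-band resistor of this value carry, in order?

violet, grey, black, black, brown

780 Ω = 780 × 10^0.
7 → violet
8 → grey
0 → black
Multiplier 10^0 → black.
±1% tolerance → brown.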